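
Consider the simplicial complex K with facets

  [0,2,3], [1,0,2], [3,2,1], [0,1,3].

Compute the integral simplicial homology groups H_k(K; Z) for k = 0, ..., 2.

H_0 ≅ Z,  H_1 = 0,  H_2 ≅ Z.

Take the total order 0 < 1 < 2 < 3 on the vertex set. Then K (dimension 2) consists of the simplices:

  0-simplices (4): [0], [1], [2], [3]
  1-simplices (6): [0,1], [0,2], [0,3], [1,2], [1,3], [2,3]
  2-simplices (4): [0,1,2], [0,1,3], [0,2,3], [1,2,3]

giving chain groups C_0 ≅ Z^4, C_1 ≅ Z^6, C_2 ≅ Z^4.

The boundary map ∂_1: C_1 → C_0 maps an edge to its endpoints' difference, ∂[p,q] = q − p. For instance
  ∂[2,3] = [3] − [2].
The 4×6 boundary matrix has rank 3 and Smith normal form diag(1,1,1).

Boundary ∂_2: C_2 → C_1 sends each 2-simplex [p,q,r] to [q,r] − [p,r] + [p,q]. For instance
  ∂[1,2,3] = [2,3] − [1,3] + [1,2],
  ∂[0,1,2] = [1,2] − [0,2] + [0,1].
The 6×4 boundary matrix has rank 3 and Smith normal form diag(1,1,1).

From H_k ≅ ker(∂_k) / im(∂_{k+1}) we obtain:

  H_0: rank C_0 − rank ∂_1 = 4 − 3 = 1, and the invariant factors of ∂_1 are all 1, so H_0 = Z.
  H_1: rank ker ∂_1 − rank ∂_2 = (6 − 3) − 3 = 0, and the invariant factors of ∂_2 are all 1, so H_1 = 0.
  H_2: rank ker ∂_2 − rank ∂_3 = (4 − 3) − 0 = 1, and there is no ∂_3, so H_2 = Z.

As a check, the Euler characteristic is 4 − 6 + 4 = 2, which agrees with 1 − 0 + 1 = 2.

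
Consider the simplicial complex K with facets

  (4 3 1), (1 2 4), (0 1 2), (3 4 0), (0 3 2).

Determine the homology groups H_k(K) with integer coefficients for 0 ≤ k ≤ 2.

H_0 ≅ Z,  H_1 ≅ Z,  H_2 = 0.

We work with the vertex ordering 0 < 1 < 2 < 3 < 4. The simplices of K, each written with vertices in increasing order, are:

  0-simplices (5): [0], [1], [2], [3], [4]
  1-simplices (10): [0,1], [0,2], [0,3], [0,4], [1,2], [1,3], [1,4], [2,3], [2,4], [3,4]
  2-simplices (5): [0,1,2], [0,2,3], [0,3,4], [1,2,4], [1,3,4]

giving chain groups C_0 ≅ Z^5, C_1 ≅ Z^10, C_2 ≅ Z^5.

Boundary ∂_1: C_1 → C_0 is given by ∂[p,q] = [q] − [p].
As a 5×10 matrix over Z this has rank 4, with invariant factors (1,1,1,1).

Boundary ∂_2: C_2 → C_1 sends each 2-simplex [p,q,r] to [q,r] − [p,r] + [p,q]. For instance
  ∂[0,3,4] = [3,4] − [0,4] + [0,3],
  ∂[1,3,4] = [3,4] − [1,4] + [1,3].
The 10×5 boundary matrix has rank 5 and Smith normal form diag(1,1,1,1,1).

Now H_k = ker ∂_k / im ∂_{k+1}, so:

  H_0: rank C_0 − rank ∂_1 = 5 − 4 = 1, and the invariant factors of ∂_1 are all 1, so H_0 = Z.
  H_1: rank ker ∂_1 − rank ∂_2 = (10 − 4) − 5 = 1, and the invariant factors of ∂_2 are all 1, so H_1 = Z.
  H_2: rank ker ∂_2 − rank ∂_3 = (5 − 5) − 0 = 0, and there is no ∂_3, so H_2 = 0.

(K is a triangulation of the Möbius band.)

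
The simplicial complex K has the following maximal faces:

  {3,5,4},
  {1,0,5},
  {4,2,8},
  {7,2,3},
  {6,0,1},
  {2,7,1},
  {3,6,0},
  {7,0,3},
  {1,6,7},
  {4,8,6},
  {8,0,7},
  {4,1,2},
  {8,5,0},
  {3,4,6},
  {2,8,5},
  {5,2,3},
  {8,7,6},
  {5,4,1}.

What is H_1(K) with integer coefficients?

Order the vertices as 0 < 1 < 2 < 3 < 4 < 5 < 6 < 7 < 8. Listing each simplex with vertices in this order, K has dimension 2 with simplices:

  0-simplices (9): [0], [1], [2], [3], [4], [5], [6], [7], [8]
  1-simplices (27): (27 of them)
  2-simplices (18): [0,1,5], [0,1,6], [0,3,6], [0,3,7], [0,5,8], [0,7,8], [1,2,4], [1,2,7], [1,4,5], [1,6,7], [2,3,5], [2,3,7], [2,4,8], [2,5,8], [3,4,5], [3,4,6], [4,6,8], [6,7,8]

so the chain groups are C_0 ≅ Z^9, C_1 ≅ Z^27, C_2 ≅ Z^18.

The boundary map ∂_1: C_1 → C_0 is given by ∂[p,q] = [q] − [p]. For instance
  ∂[4,5] = [5] − [4].
The 9×27 boundary matrix has rank 8 and Smith normal form diag(1,1,1,1,1,1,1,1).

Boundary ∂_2: C_2 → C_1 maps a triangle to the signed sum of its edges. For instance
  ∂[1,2,7] = [2,7] − [1,7] + [1,2],
  ∂[1,6,7] = [6,7] − [1,7] + [1,6].
The 27×18 boundary matrix has rank 18 and Smith normal form diag(1,1,1,1,1,1,1,1,1,1,1,1,1,1,1,1,1,2).

Now H_k = ker ∂_k / im ∂_{k+1}, so:

  H_1: rank ker ∂_1 − rank ∂_2 = (27 − 8) − 18 = 1, and ∂_2 has invariant factor 2 > 1, so H_1 ≅ Z ⊕ Z/2.

H_1 ≅ Z ⊕ Z/2.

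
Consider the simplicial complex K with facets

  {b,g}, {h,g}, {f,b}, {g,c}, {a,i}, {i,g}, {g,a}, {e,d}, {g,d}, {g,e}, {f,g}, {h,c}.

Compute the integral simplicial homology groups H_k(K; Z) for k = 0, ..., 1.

K has 9 vertices, 12 edges.
rank ∂_0 = 0, rank ∂_1 = 8 ⇒ b_0 = 9 − 0 − 8 = 1; all invariant factors of ∂_1 are 1 so no torsion. So H_0 = Z.
rank ∂_1 = 8, rank ∂_2 = 0 ⇒ b_1 = 12 − 8 − 0 = 4. So H_1 = Z^4.

H_0 = Z,  H_1 = Z^4.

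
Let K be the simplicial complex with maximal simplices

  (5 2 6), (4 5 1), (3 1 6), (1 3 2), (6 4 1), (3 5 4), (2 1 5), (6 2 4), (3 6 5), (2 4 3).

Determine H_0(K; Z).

H_0 = Z.

K has 6 vertices, 15 edges, 10 triangles.
rank ∂_0 = 0, rank ∂_1 = 5 ⇒ b_0 = 6 − 0 − 5 = 1; all invariant factors of ∂_1 are 1 so no torsion. So H_0 ≅ Z.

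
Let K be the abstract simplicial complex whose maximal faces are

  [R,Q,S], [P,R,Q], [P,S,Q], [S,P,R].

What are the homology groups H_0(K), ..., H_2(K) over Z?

H_0 = Z,  H_1 = 0,  H_2 = Z.

Order the vertices as P < Q < R < S. Listing each simplex with vertices in this order, K has dimension 2 with simplices:

  0-simplices (4): P, Q, R, S
  1-simplices (6): PQ, PR, PS, QR, QS, RS
  2-simplices (4): PQR, PQS, PRS, QRS

giving chain groups C_0 ≅ Z^4, C_1 ≅ Z^6, C_2 ≅ Z^4.

The boundary map ∂_1: C_1 → C_0 sends each edge [p,q] (with p < q) to q − p. For instance
  ∂PR = R − P.
The resulting 4×6 matrix has rank 3, and its Smith normal form has invariant factors (1,1,1).

The boundary map ∂_2: C_2 → C_1 sends each 2-simplex [p,q,r] to [q,r] − [p,r] + [p,q]. For instance
  ∂PQS = QS − PS + PQ,
  ∂QRS = RS − QS + QR.
The 6×4 boundary matrix has rank 3 and Smith normal form diag(1,1,1).

Now H_k = ker ∂_k / im ∂_{k+1}, so:

  H_0: rank C_0 − rank ∂_1 = 4 − 3 = 1, and the invariant factors of ∂_1 are all 1, so H_0 = Z.
  H_1: rank ker ∂_1 − rank ∂_2 = (6 − 3) − 3 = 0, and the invariant factors of ∂_2 are all 1, so H_1 = 0.
  H_2: rank ker ∂_2 − rank ∂_3 = (4 − 3) − 0 = 1, and there is no ∂_3, so H_2 = Z.

As a check, the Euler characteristic is 4 − 6 + 4 = 2, which agrees with 1 − 0 + 1 = 2.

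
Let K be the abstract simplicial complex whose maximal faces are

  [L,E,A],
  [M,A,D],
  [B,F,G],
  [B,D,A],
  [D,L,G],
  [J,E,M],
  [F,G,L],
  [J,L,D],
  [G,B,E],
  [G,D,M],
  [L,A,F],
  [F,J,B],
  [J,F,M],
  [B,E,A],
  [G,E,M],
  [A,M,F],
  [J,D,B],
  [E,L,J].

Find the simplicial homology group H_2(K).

H_2 ≅ Z.

Fix the vertex order A < B < D < E < F < G < J < L < M and write every simplex with vertices in increasing order. Then dim K = 2 and the simplices of K are:

  0-simplices (9): A, B, D, E, F, G, J, L, M
  1-simplices (27): AB, AD, AE, AF, AL, AM, BD, BE, BF, BG, BJ, DG, DJ, DL, DM, EG, EJ, EL, EM, FG, FJ, FL, FM, GL, GM, JL, JM
  2-simplices (18): ABD, ABE, ADM, AEL, AFL, AFM, BDJ, BEG, BFG, BFJ, DGL, DGM, DJL, EGM, EJL, EJM, FGL, FJM

Hence C_0 ≅ Z^9, C_1 ≅ Z^27, C_2 ≅ Z^18.

The boundary map ∂_1: C_1 → C_0 is given by ∂[p,q] = [q] − [p].
The 9×27 boundary matrix has rank 8 and Smith normal form diag(1,1,1,1,1,1,1,1).

The boundary map ∂_2: C_2 → C_1 acts by ∂[p,q,r] = [q,r] − [p,r] + [p,q]. For instance
  ∂FJM = JM − FM + FJ,
  ∂ABD = BD − AD + AB.
This gives a 27×18 integer matrix of rank 17; reducing to Smith normal form yields diagonal entries (1,1,1,1,1,1,1,1,1,1,1,1,1,1,1,1,1).

Reading off H_k = ker ∂_k / im ∂_{k+1}:

  H_2: rank ker ∂_2 − rank ∂_3 = (18 − 17) − 0 = 1, and there is no ∂_3, so H_2 ≅ Z.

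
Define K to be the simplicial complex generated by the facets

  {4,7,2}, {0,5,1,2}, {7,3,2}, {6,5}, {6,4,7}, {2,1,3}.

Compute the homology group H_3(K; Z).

Fix the vertex order 0 < 1 < 2 < 3 < 4 < 5 < 6 < 7 and write every simplex with vertices in increasing order. Then dim K = 3 and the simplices of K are:

  0-simplices (8): [0], [1], [2], [3], [4], [5], [6], [7]
  1-simplices (15): [0,1], [0,2], [0,5], [1,2], [1,3], [1,5], [2,3], [2,4], [2,5], [2,7], [3,7], [4,6], [4,7], [5,6], [6,7]
  2-simplices (8): [0,1,2], [0,1,5], [0,2,5], [1,2,3], [1,2,5], [2,3,7], [2,4,7], [4,6,7]
  3-simplices (1): [0,1,2,5]

giving chain groups C_0 ≅ Z^8, C_1 ≅ Z^15, C_2 ≅ Z^8, C_3 ≅ Z^1.

∂_1: C_1 → C_0 sends each edge [p,q] (with p < q) to q − p. For instance
  ∂[2,5] = [5] − [2].
As a 8×15 matrix over Z this has rank 7, with invariant factors (1,1,1,1,1,1,1).

The boundary map ∂_2: C_2 → C_1 maps a triangle to the signed sum of its edges. For instance
  ∂[1,2,3] = [2,3] − [1,3] + [1,2],
  ∂[0,1,2] = [1,2] − [0,2] + [0,1].
The 15×8 boundary matrix has rank 7 and Smith normal form diag(1,1,1,1,1,1,1).

Boundary ∂_3: C_3 → C_2 sends each 3-simplex σ to the alternating sum Σ_i (−1)^i (σ with its i-th vertex removed). For instance
  ∂[0,1,2,5] = [1,2,5] − [0,2,5] + [0,1,5] − [0,1,2].
The 8×1 boundary matrix has rank 1 and Smith normal form diag(1).

Reading off H_k = ker ∂_k / im ∂_{k+1}:

  H_3: rank ker ∂_3 − rank ∂_4 = (1 − 1) − 0 = 0, and there is no ∂_4, so H_3 ≅ 0.

H_3 ≅ 0.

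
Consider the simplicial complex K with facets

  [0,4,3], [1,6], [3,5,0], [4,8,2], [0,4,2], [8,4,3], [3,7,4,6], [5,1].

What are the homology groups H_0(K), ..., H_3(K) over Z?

Order the vertices as 0 < 1 < 2 < 3 < 4 < 5 < 6 < 7 < 8. Listing each simplex with vertices in this order, K has dimension 3 with simplices:

  0-simplices (9): [0], [1], [2], [3], [4], [5], [6], [7], [8]
  1-simplices (17): [0,2], [0,3], [0,4], [0,5], [1,5], [1,6], [2,4], [2,8], [3,4], [3,5], [3,6], [3,7], [3,8], [4,6], [4,7], [4,8], [6,7]
  2-simplices (9): [0,2,4], [0,3,4], [0,3,5], [2,4,8], [3,4,6], [3,4,7], [3,4,8], [3,6,7], [4,6,7]
  3-simplices (1): [3,4,6,7]

so the chain groups are C_0 ≅ Z^9, C_1 ≅ Z^17, C_2 ≅ Z^9, C_3 ≅ Z^1.

Boundary ∂_1: C_1 → C_0 is given by ∂[p,q] = [q] − [p]. For instance
  ∂[0,2] = [2] − [0].
As a 9×17 matrix over Z this has rank 8, with invariant factors (1,1,1,1,1,1,1,1).

The boundary map ∂_2: C_2 → C_1 sends each 2-simplex [p,q,r] to [q,r] − [p,r] + [p,q]. For instance
  ∂[4,6,7] = [6,7] − [4,7] + [4,6],
  ∂[3,4,8] = [4,8] − [3,8] + [3,4].
The 17×9 boundary matrix has rank 8 and Smith normal form diag(1,1,1,1,1,1,1,1).

∂_3: C_3 → C_2 sends each 3-simplex σ to the alternating sum Σ_i (−1)^i (σ with its i-th vertex removed). For instance
  ∂[3,4,6,7] = [4,6,7] − [3,6,7] + [3,4,7] − [3,4,6].
The 9×1 boundary matrix has rank 1 and Smith normal form diag(1).

Computing H_k = (kernel of ∂_k) / (image of ∂_{k+1}):

  H_0: rank C_0 − rank ∂_1 = 9 − 8 = 1, and the invariant factors of ∂_1 are all 1, so H_0 = Z.
  H_1: rank ker ∂_1 − rank ∂_2 = (17 − 8) − 8 = 1, and the invariant factors of ∂_2 are all 1, so H_1 = Z.
  H_2: rank ker ∂_2 − rank ∂_3 = (9 − 8) − 1 = 0, and the invariant factors of ∂_3 are all 1, so H_2 = 0.
  H_3: rank ker ∂_3 − rank ∂_4 = (1 − 1) − 0 = 0, and there is no ∂_4, so H_3 = 0.

H_0 ≅ Z,  H_1 ≅ Z,  H_2 = 0,  H_3 = 0.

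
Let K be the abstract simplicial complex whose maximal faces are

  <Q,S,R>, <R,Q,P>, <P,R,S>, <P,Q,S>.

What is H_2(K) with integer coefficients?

Take the total order P < Q < R < S on the vertex set. Then K (dimension 2) consists of the simplices:

  0-simplices (4): P, Q, R, S
  1-simplices (6): PQ, PR, PS, QR, QS, RS
  2-simplices (4): PQR, PQS, PRS, QRS

Hence C_0 ≅ Z^4, C_1 ≅ Z^6, C_2 ≅ Z^4.

The boundary map ∂_1: C_1 → C_0 is given by ∂[p,q] = [q] − [p]. For instance
  ∂RS = S − R.
The 4×6 boundary matrix has rank 3 and Smith normal form diag(1,1,1).

The boundary map ∂_2: C_2 → C_1 acts by ∂[p,q,r] = [q,r] − [p,r] + [p,q]. For instance
  ∂QRS = RS − QS + QR,
  ∂PQS = QS − PS + PQ.
The 6×4 boundary matrix has rank 3 and Smith normal form diag(1,1,1).

From H_k ≅ ker(∂_k) / im(∂_{k+1}) we obtain:

  H_2: rank ker ∂_2 − rank ∂_3 = (4 − 3) − 0 = 1, and there is no ∂_3, so H_2 = Z.

(K is a triangulation of the 2-sphere S^2.)

H_2 ≅ Z.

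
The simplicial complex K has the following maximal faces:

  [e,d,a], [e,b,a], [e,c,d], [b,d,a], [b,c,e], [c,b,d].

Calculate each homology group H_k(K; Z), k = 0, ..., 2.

Take the total order a < b < c < d < e on the vertex set. Then K (dimension 2) consists of the simplices:

  0-simplices (5): a, b, c, d, e
  1-simplices (9): ab, ad, ae, bc, bd, be, cd, ce, de
  2-simplices (6): abd, abe, ade, bcd, bce, cde

giving chain groups C_0 ≅ Z^5, C_1 ≅ Z^9, C_2 ≅ Z^6.

Boundary ∂_1: C_1 → C_0 maps an edge to its endpoints' difference, ∂[p,q] = q − p. For instance
  ∂cd = d − c.
The resulting 5×9 matrix has rank 4, and its Smith normal form has invariant factors (1,1,1,1).

∂_2: C_2 → C_1 maps a triangle to the signed sum of its edges. For instance
  ∂abd = bd − ad + ab,
  ∂cde = de − ce + cd.
As a 9×6 matrix over Z this has rank 5, with invariant factors (1,1,1,1,1).

From H_k ≅ ker(∂_k) / im(∂_{k+1}) we obtain:

  H_0: rank C_0 − rank ∂_1 = 5 − 4 = 1, and the invariant factors of ∂_1 are all 1, so H_0 ≅ Z.
  H_1: rank ker ∂_1 − rank ∂_2 = (9 − 4) − 5 = 0, and the invariant factors of ∂_2 are all 1, so H_1 ≅ 0.
  H_2: rank ker ∂_2 − rank ∂_3 = (6 − 5) − 0 = 1, and there is no ∂_3, so H_2 ≅ Z.

H_0 = Z,  H_1 = 0,  H_2 = Z.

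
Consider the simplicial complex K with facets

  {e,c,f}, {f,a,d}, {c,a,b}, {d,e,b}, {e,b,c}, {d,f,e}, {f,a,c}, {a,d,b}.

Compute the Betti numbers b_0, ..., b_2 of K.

We work with the vertex ordering a < b < c < d < e < f. The simplices of K, each written with vertices in increasing order, are:

  0-simplices (6): a, b, c, d, e, f
  1-simplices (12): ab, ac, ad, af, bc, bd, be, ce, cf, de, df, ef
  2-simplices (8): abc, abd, acf, adf, bce, bde, cef, def

giving chain groups C_0 ≅ Z^6, C_1 ≅ Z^12, C_2 ≅ Z^8.

The boundary map ∂_1: C_1 → C_0 maps an edge to its endpoints' difference, ∂[p,q] = q − p. For instance
  ∂bc = c − b.
As a 6×12 matrix over Z this has rank 5, with invariant factors (1,1,1,1,1).

∂_2: C_2 → C_1 acts by ∂[p,q,r] = [q,r] − [p,r] + [p,q]. For instance
  ∂def = ef − df + de,
  ∂bce = ce − be + bc.
As a 12×8 matrix over Z this has rank 7, with invariant factors (1,1,1,1,1,1,1).

From H_k ≅ ker(∂_k) / im(∂_{k+1}) we obtain:

  H_0: rank C_0 − rank ∂_1 = 6 − 5 = 1, and the invariant factors of ∂_1 are all 1, so H_0 = Z.
  H_1: rank ker ∂_1 − rank ∂_2 = (12 − 5) − 7 = 0, and the invariant factors of ∂_2 are all 1, so H_1 = 0.
  H_2: rank ker ∂_2 − rank ∂_3 = (8 − 7) − 0 = 1, and there is no ∂_3, so H_2 = Z.

As a check, the Euler characteristic is 6 − 12 + 8 = 2, which agrees with 1 − 0 + 1 = 2.

Hence the Betti numbers are b_0 = 1, b_1 = 0, b_2 = 1.

b_0 = 1, b_1 = 0, b_2 = 1.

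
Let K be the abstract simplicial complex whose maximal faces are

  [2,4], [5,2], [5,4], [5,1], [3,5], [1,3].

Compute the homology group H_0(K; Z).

H_0 = Z.

Take the total order 1 < 2 < 3 < 4 < 5 on the vertex set. Then K (dimension 1) consists of the simplices:

  0-simplices (5): [1], [2], [3], [4], [5]
  1-simplices (6): [1,3], [1,5], [2,4], [2,5], [3,5], [4,5]

Hence C_0 ≅ Z^5, C_1 ≅ Z^6.

∂_1: C_1 → C_0 sends each edge [p,q] (with p < q) to q − p. For instance
  ∂[1,5] = [5] − [1].
The 5×6 boundary matrix has rank 4 and Smith normal form diag(1,1,1,1).

Computing H_k = (kernel of ∂_k) / (image of ∂_{k+1}):

  H_0: rank C_0 − rank ∂_1 = 5 − 4 = 1, and the invariant factors of ∂_1 are all 1, so H_0 ≅ Z.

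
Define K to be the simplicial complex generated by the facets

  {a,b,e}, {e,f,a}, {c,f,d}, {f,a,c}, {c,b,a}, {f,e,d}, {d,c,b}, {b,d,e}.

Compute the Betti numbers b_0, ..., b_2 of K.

b_0 = 1, b_1 = 0, b_2 = 1.

Take the total order a < b < c < d < e < f on the vertex set. Then K (dimension 2) consists of the simplices:

  0-simplices (6): a, b, c, d, e, f
  1-simplices (12): ab, ac, ae, af, bc, bd, be, cd, cf, de, df, ef
  2-simplices (8): abc, abe, acf, aef, bcd, bde, cdf, def

giving chain groups C_0 ≅ Z^6, C_1 ≅ Z^12, C_2 ≅ Z^8.

Boundary ∂_1: C_1 → C_0 is given by ∂[p,q] = [q] − [p]. For instance
  ∂bc = c − b.
The 6×12 boundary matrix has rank 5 and Smith normal form diag(1,1,1,1,1).

Boundary ∂_2: C_2 → C_1 sends each 2-simplex [p,q,r] to [q,r] − [p,r] + [p,q]. For instance
  ∂aef = ef − af + ae,
  ∂def = ef − df + de.
The resulting 12×8 matrix has rank 7, and its Smith normal form has invariant factors (1,1,1,1,1,1,1).

Now H_k = ker ∂_k / im ∂_{k+1}, so:

  H_0: rank C_0 − rank ∂_1 = 6 − 5 = 1, and the invariant factors of ∂_1 are all 1, so H_0 ≅ Z.
  H_1: rank ker ∂_1 − rank ∂_2 = (12 − 5) − 7 = 0, and the invariant factors of ∂_2 are all 1, so H_1 ≅ 0.
  H_2: rank ker ∂_2 − rank ∂_3 = (8 − 7) − 0 = 1, and there is no ∂_3, so H_2 ≅ Z.

Hence the Betti numbers are b_0 = 1, b_1 = 0, b_2 = 1.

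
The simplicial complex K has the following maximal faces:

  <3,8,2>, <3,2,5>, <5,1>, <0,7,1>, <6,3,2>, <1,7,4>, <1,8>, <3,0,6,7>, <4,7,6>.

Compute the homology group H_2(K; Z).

H_2 = 0.

Take the total order 0 < 1 < 2 < 3 < 4 < 5 < 6 < 7 < 8 on the vertex set. Then K (dimension 3) consists of the simplices:

  0-simplices (9): [0], [1], [2], [3], [4], [5], [6], [7], [8]
  1-simplices (19): [0,1], [0,3], [0,6], [0,7], [1,4], [1,5], [1,7], [1,8], [2,3], [2,5], [2,6], [2,8], [3,5], [3,6], [3,7], [3,8], [4,6], [4,7], [6,7]
  2-simplices (10): [0,1,7], [0,3,6], [0,3,7], [0,6,7], [1,4,7], [2,3,5], [2,3,6], [2,3,8], [3,6,7], [4,6,7]
  3-simplices (1): [0,3,6,7]

so the chain groups are C_0 ≅ Z^9, C_1 ≅ Z^19, C_2 ≅ Z^10, C_3 ≅ Z^1.

Boundary ∂_1: C_1 → C_0 maps an edge to its endpoints' difference, ∂[p,q] = q − p.
The 9×19 boundary matrix has rank 8 and Smith normal form diag(1,1,1,1,1,1,1,1).

∂_2: C_2 → C_1 maps a triangle to the signed sum of its edges. For instance
  ∂[0,1,7] = [1,7] − [0,7] + [0,1],
  ∂[3,6,7] = [6,7] − [3,7] + [3,6].
This gives a 19×10 integer matrix of rank 9; reducing to Smith normal form yields diagonal entries (1,1,1,1,1,1,1,1,1).

∂_3: C_3 → C_2 sends each 3-simplex σ to the alternating sum Σ_i (−1)^i (σ with its i-th vertex removed). For instance
  ∂[0,3,6,7] = [3,6,7] − [0,6,7] + [0,3,7] − [0,3,6].
This gives a 10×1 integer matrix of rank 1; reducing to Smith normal form yields diagonal entries (1).

Reading off H_k = ker ∂_k / im ∂_{k+1}:

  H_2: rank ker ∂_2 − rank ∂_3 = (10 − 9) − 1 = 0, and the invariant factors of ∂_3 are all 1, so H_2 ≅ 0.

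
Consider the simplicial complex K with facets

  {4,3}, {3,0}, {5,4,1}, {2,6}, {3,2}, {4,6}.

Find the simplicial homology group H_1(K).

H_1 = Z.

K has 7 vertices, 8 edges, 1 triangle.
rank ∂_1 = 6, rank ∂_2 = 1 ⇒ b_1 = 8 − 6 − 1 = 1; all invariant factors of ∂_2 are 1 so no torsion. So H_1 = Z.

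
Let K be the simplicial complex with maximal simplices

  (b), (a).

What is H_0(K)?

H_0 ≅ Z^2.

K has 2 vertices.
rank ∂_0 = 0, rank ∂_1 = 0 ⇒ b_0 = 2 − 0 − 0 = 2. So H_0 = Z^2.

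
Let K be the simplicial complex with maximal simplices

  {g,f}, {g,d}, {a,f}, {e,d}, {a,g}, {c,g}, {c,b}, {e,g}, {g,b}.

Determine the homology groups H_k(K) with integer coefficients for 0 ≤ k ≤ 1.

Fix the vertex order a < b < c < d < e < f < g and write every simplex with vertices in increasing order. Then dim K = 1 and the simplices of K are:

  0-simplices (7): a, b, c, d, e, f, g
  1-simplices (9): af, ag, bc, bg, cg, de, dg, eg, fg

giving chain groups C_0 ≅ Z^7, C_1 ≅ Z^9.

Boundary ∂_1: C_1 → C_0 sends each edge [p,q] (with p < q) to q − p.
The resulting 7×9 matrix has rank 6, and its Smith normal form has invariant factors (1,1,1,1,1,1).

Reading off H_k = ker ∂_k / im ∂_{k+1}:

  H_0: rank C_0 − rank ∂_1 = 7 − 6 = 1, and the invariant factors of ∂_1 are all 1, so H_0 = Z.
  H_1: rank ker ∂_1 − rank ∂_2 = (9 − 6) − 0 = 3, and there is no ∂_2, so H_1 = Z^3.

H_0 ≅ Z,  H_1 ≅ Z^3.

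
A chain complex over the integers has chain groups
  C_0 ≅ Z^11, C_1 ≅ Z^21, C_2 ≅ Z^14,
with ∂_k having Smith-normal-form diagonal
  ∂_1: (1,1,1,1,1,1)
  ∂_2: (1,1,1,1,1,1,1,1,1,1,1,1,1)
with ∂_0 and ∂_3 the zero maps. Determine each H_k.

H_0: b_0 = 11 − 0 − 6 = 5; torsion from ∂_1 factors > 1: none. So H_0 = Z^5.
H_1: b_1 = 21 − 6 − 13 = 2; torsion from ∂_2 factors > 1: none. So H_1 = Z^2.
H_2: b_2 = 14 − 13 − 0 = 1; torsion from ∂_3 factors > 1: none. So H_2 = Z.

H_0 = Z^5,  H_1 = Z^2,  H_2 = Z.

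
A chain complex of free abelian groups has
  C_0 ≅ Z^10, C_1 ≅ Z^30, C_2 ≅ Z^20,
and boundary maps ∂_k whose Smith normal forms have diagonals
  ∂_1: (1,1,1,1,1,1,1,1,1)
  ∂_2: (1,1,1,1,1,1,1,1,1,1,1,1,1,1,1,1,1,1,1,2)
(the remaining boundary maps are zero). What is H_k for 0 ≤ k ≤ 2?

H_0 = Z,  H_1 = Z ⊕ Z/2,  H_2 = 0.

H_0: b_0 = 10 − 0 − 9 = 1; torsion from ∂_1 factors > 1: none. So H_0 = Z.
H_1: b_1 = 30 − 9 − 20 = 1; torsion from ∂_2 factors > 1: [2]. So H_1 = Z ⊕ Z/2.
H_2: b_2 = 20 − 20 − 0 = 0; torsion from ∂_3 factors > 1: none. So H_2 = 0.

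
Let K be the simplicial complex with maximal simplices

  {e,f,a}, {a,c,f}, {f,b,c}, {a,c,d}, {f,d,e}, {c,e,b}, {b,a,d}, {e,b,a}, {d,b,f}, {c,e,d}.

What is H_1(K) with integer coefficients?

H_1 ≅ Z/2.

Fix the vertex order a < b < c < d < e < f and write every simplex with vertices in increasing order. Then dim K = 2 and the simplices of K are:

  0-simplices (6): a, b, c, d, e, f
  1-simplices (15): ab, ac, ad, ae, af, bc, bd, be, bf, cd, ce, cf, de, df, ef
  2-simplices (10): abd, abe, acd, acf, aef, bce, bcf, bdf, cde, def

giving chain groups C_0 ≅ Z^6, C_1 ≅ Z^15, C_2 ≅ Z^10.

Boundary ∂_1: C_1 → C_0 sends each edge [p,q] (with p < q) to q − p.
As a 6×15 matrix over Z this has rank 5, with invariant factors (1,1,1,1,1).

Boundary ∂_2: C_2 → C_1 sends each 2-simplex [p,q,r] to [q,r] − [p,r] + [p,q]. For instance
  ∂acd = cd − ad + ac,
  ∂bcf = cf − bf + bc.
The 15×10 boundary matrix has rank 10 and Smith normal form diag(1,1,1,1,1,1,1,1,1,2).

Computing H_k = (kernel of ∂_k) / (image of ∂_{k+1}):

  H_1: rank ker ∂_1 − rank ∂_2 = (15 − 5) − 10 = 0, and ∂_2 has invariant factor 2 > 1, so H_1 = Z/2.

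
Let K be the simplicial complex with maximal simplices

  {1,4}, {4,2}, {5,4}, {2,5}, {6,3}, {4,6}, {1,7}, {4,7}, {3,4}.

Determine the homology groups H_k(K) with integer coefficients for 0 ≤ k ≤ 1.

Take the total order 1 < 2 < 3 < 4 < 5 < 6 < 7 on the vertex set. Then K (dimension 1) consists of the simplices:

  0-simplices (7): [1], [2], [3], [4], [5], [6], [7]
  1-simplices (9): [1,4], [1,7], [2,4], [2,5], [3,4], [3,6], [4,5], [4,6], [4,7]

giving chain groups C_0 ≅ Z^7, C_1 ≅ Z^9.

The boundary map ∂_1: C_1 → C_0 is given by ∂[p,q] = [q] − [p]. For instance
  ∂[4,5] = [5] − [4].
As a 7×9 matrix over Z this has rank 6, with invariant factors (1,1,1,1,1,1).

Computing H_k = (kernel of ∂_k) / (image of ∂_{k+1}):

  H_0: rank C_0 − rank ∂_1 = 7 − 6 = 1, and the invariant factors of ∂_1 are all 1, so H_0 = Z.
  H_1: rank ker ∂_1 − rank ∂_2 = (9 − 6) − 0 = 3, and there is no ∂_2, so H_1 = Z^3.

(K is a triangulation of a wedge of 3 circles.)

H_0 = Z,  H_1 = Z^3.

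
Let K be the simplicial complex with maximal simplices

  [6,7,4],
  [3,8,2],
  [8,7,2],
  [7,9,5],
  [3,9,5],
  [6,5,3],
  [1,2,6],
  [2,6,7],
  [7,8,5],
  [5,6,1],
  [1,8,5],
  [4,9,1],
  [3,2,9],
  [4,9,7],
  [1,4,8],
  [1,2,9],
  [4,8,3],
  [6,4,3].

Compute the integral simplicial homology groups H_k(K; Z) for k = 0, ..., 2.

H_0 = Z,  H_1 = Z^2,  H_2 = Z.

Take the total order 1 < 2 < 3 < 4 < 5 < 6 < 7 < 8 < 9 on the vertex set. Then K (dimension 2) consists of the simplices:

  0-simplices (9): [1], [2], [3], [4], [5], [6], [7], [8], [9]
  1-simplices (27): (27 of them)
  2-simplices (18): [1,2,6], [1,2,9], [1,4,8], [1,4,9], [1,5,6], [1,5,8], [2,3,8], [2,3,9], [2,6,7], [2,7,8], [3,4,6], [3,4,8], [3,5,6], [3,5,9], [4,6,7], [4,7,9], [5,7,8], [5,7,9]

giving chain groups C_0 ≅ Z^9, C_1 ≅ Z^27, C_2 ≅ Z^18.

Boundary ∂_1: C_1 → C_0 maps an edge to its endpoints' difference, ∂[p,q] = q − p. For instance
  ∂[7,9] = [9] − [7].
This gives a 9×27 integer matrix of rank 8; reducing to Smith normal form yields diagonal entries (1,1,1,1,1,1,1,1).

Boundary ∂_2: C_2 → C_1 acts by ∂[p,q,r] = [q,r] − [p,r] + [p,q]. For instance
  ∂[3,5,9] = [5,9] − [3,9] + [3,5],
  ∂[2,3,9] = [3,9] − [2,9] + [2,3].
The resulting 27×18 matrix has rank 17, and its Smith normal form has invariant factors (1,1,1,1,1,1,1,1,1,1,1,1,1,1,1,1,1).

Computing H_k = (kernel of ∂_k) / (image of ∂_{k+1}):

  H_0: rank C_0 − rank ∂_1 = 9 − 8 = 1, and the invariant factors of ∂_1 are all 1, so H_0 = Z.
  H_1: rank ker ∂_1 − rank ∂_2 = (27 − 8) − 17 = 2, and the invariant factors of ∂_2 are all 1, so H_1 = Z^2.
  H_2: rank ker ∂_2 − rank ∂_3 = (18 − 17) − 0 = 1, and there is no ∂_3, so H_2 = Z.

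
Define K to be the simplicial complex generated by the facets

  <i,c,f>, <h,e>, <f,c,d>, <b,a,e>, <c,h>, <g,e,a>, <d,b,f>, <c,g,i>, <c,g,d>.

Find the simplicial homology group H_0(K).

H_0 ≅ Z.

Take the total order a < b < c < d < e < f < g < h < i on the vertex set. Then K (dimension 2) consists of the simplices:

  0-simplices (9): a, b, c, d, e, f, g, h, i
  1-simplices (17): ab, ae, ag, bd, be, bf, cd, cf, cg, ch, ci, df, dg, eg, eh, fi, gi
  2-simplices (7): abe, aeg, bdf, cdf, cdg, cfi, cgi

so the chain groups are C_0 ≅ Z^9, C_1 ≅ Z^17, C_2 ≅ Z^7.

The boundary map ∂_1: C_1 → C_0 sends each edge [p,q] (with p < q) to q − p. For instance
  ∂cd = d − c.
The 9×17 boundary matrix has rank 8 and Smith normal form diag(1,1,1,1,1,1,1,1).

∂_2: C_2 → C_1 acts by ∂[p,q,r] = [q,r] − [p,r] + [p,q]. For instance
  ∂bdf = df − bf + bd,
  ∂aeg = eg − ag + ae.
As a 17×7 matrix over Z this has rank 7, with invariant factors (1,1,1,1,1,1,1).

Now H_k = ker ∂_k / im ∂_{k+1}, so:

  H_0: rank C_0 − rank ∂_1 = 9 − 8 = 1, and the invariant factors of ∂_1 are all 1, so H_0 ≅ Z.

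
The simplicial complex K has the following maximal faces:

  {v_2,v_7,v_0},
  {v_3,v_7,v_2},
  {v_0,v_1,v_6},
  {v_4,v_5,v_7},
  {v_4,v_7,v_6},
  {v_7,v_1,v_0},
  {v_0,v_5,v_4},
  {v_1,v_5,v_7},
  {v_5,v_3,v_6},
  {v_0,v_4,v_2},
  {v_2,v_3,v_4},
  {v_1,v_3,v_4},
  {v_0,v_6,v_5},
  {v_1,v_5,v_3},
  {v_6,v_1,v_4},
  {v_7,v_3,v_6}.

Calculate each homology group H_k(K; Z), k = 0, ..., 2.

H_0 = Z,  H_1 = Z^2,  H_2 = Z.

Fix the vertex order v_0 < v_1 < v_2 < v_3 < v_4 < v_5 < v_6 < v_7 and write every simplex with vertices in increasing order. Then dim K = 2 and the simplices of K are:

  0-simplices (8): [v_0], [v_1], [v_2], [v_3], [v_4], [v_5], [v_6], [v_7]
  1-simplices (24): (24 of them)
  2-simplices (16): (16 of them)

so the chain groups are C_0 ≅ Z^8, C_1 ≅ Z^24, C_2 ≅ Z^16.

∂_1: C_1 → C_0 is given by ∂[p,q] = [q] − [p]. For instance
  ∂[v_5,v_6] = [v_6] − [v_5].
The resulting 8×24 matrix has rank 7, and its Smith normal form has invariant factors (1,1,1,1,1,1,1).

Boundary ∂_2: C_2 → C_1 sends each 2-simplex [p,q,r] to [q,r] − [p,r] + [p,q]. For instance
  ∂[v_4,v_6,v_7] = [v_6,v_7] − [v_4,v_7] + [v_4,v_6],
  ∂[v_2,v_3,v_4] = [v_3,v_4] − [v_2,v_4] + [v_2,v_3].
The 24×16 boundary matrix has rank 15 and Smith normal form diag(1,1,1,1,1,1,1,1,1,1,1,1,1,1,1).

Now H_k = ker ∂_k / im ∂_{k+1}, so:

  H_0: rank C_0 − rank ∂_1 = 8 − 7 = 1, and the invariant factors of ∂_1 are all 1, so H_0 = Z.
  H_1: rank ker ∂_1 − rank ∂_2 = (24 − 7) − 15 = 2, and the invariant factors of ∂_2 are all 1, so H_1 = Z^2.
  H_2: rank ker ∂_2 − rank ∂_3 = (16 − 15) − 0 = 1, and there is no ∂_3, so H_2 = Z.

(K is a triangulation of the torus T^2.)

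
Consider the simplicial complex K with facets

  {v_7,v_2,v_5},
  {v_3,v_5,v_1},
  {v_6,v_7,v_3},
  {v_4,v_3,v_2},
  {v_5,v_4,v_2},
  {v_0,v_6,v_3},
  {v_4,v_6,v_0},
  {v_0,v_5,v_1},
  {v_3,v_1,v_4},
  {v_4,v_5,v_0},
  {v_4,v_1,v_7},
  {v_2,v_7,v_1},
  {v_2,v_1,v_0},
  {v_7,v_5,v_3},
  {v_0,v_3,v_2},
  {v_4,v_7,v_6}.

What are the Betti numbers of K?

b_0 = 1, b_1 = 2, b_2 = 1.

Fix the vertex order v_0 < v_1 < v_2 < v_3 < v_4 < v_5 < v_6 < v_7 and write every simplex with vertices in increasing order. Then dim K = 2 and the simplices of K are:

  0-simplices (8): [v_0], [v_1], [v_2], [v_3], [v_4], [v_5], [v_6], [v_7]
  1-simplices (24): (24 of them)
  2-simplices (16): (16 of them)

so the chain groups are C_0 ≅ Z^8, C_1 ≅ Z^24, C_2 ≅ Z^16.

The boundary map ∂_1: C_1 → C_0 maps an edge to its endpoints' difference, ∂[p,q] = q − p. For instance
  ∂[v_2,v_3] = [v_3] − [v_2].
This gives a 8×24 integer matrix of rank 7; reducing to Smith normal form yields diagonal entries (1,1,1,1,1,1,1).

∂_2: C_2 → C_1 acts by ∂[p,q,r] = [q,r] − [p,r] + [p,q]. For instance
  ∂[v_3,v_6,v_7] = [v_6,v_7] − [v_3,v_7] + [v_3,v_6],
  ∂[v_2,v_5,v_7] = [v_5,v_7] − [v_2,v_7] + [v_2,v_5].
The 24×16 boundary matrix has rank 15 and Smith normal form diag(1,1,1,1,1,1,1,1,1,1,1,1,1,1,1).

Reading off H_k = ker ∂_k / im ∂_{k+1}:

  H_0: rank C_0 − rank ∂_1 = 8 − 7 = 1, and the invariant factors of ∂_1 are all 1, so H_0 = Z.
  H_1: rank ker ∂_1 − rank ∂_2 = (24 − 7) − 15 = 2, and the invariant factors of ∂_2 are all 1, so H_1 = Z^2.
  H_2: rank ker ∂_2 − rank ∂_3 = (16 − 15) − 0 = 1, and there is no ∂_3, so H_2 = Z.

As a check, the Euler characteristic is 8 − 24 + 16 = 0, which agrees with 1 − 2 + 1 = 0.

Hence the Betti numbers are b_0 = 1, b_1 = 2, b_2 = 1.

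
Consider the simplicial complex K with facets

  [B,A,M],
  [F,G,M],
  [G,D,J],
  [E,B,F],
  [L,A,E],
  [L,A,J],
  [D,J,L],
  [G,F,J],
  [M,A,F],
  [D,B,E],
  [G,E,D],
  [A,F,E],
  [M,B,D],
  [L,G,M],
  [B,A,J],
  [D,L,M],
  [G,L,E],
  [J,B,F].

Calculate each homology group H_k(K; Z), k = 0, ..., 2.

Fix the vertex order A < B < D < E < F < G < J < L < M and write every simplex with vertices in increasing order. Then dim K = 2 and the simplices of K are:

  0-simplices (9): A, B, D, E, F, G, J, L, M
  1-simplices (27): AB, AE, AF, AJ, AL, AM, BD, BE, BF, BJ, BM, DE, DG, DJ, DL, DM, EF, EG, EL, FG, FJ, FM, GJ, GL, GM, JL, LM
  2-simplices (18): ABJ, ABM, AEF, AEL, AFM, AJL, BDE, BDM, BEF, BFJ, DEG, DGJ, DJL, DLM, EGL, FGJ, FGM, GLM

giving chain groups C_0 ≅ Z^9, C_1 ≅ Z^27, C_2 ≅ Z^18.

The boundary map ∂_1: C_1 → C_0 maps an edge to its endpoints' difference, ∂[p,q] = q − p. For instance
  ∂FG = G − F.
This gives a 9×27 integer matrix of rank 8; reducing to Smith normal form yields diagonal entries (1,1,1,1,1,1,1,1).

∂_2: C_2 → C_1 acts by ∂[p,q,r] = [q,r] − [p,r] + [p,q]. For instance
  ∂AFM = FM − AM + AF,
  ∂FGJ = GJ − FJ + FG.
The resulting 27×18 matrix has rank 18, and its Smith normal form has invariant factors (1,1,1,1,1,1,1,1,1,1,1,1,1,1,1,1,1,2).

From H_k ≅ ker(∂_k) / im(∂_{k+1}) we obtain:

  H_0: rank C_0 − rank ∂_1 = 9 − 8 = 1, and the invariant factors of ∂_1 are all 1, so H_0 ≅ Z.
  H_1: rank ker ∂_1 − rank ∂_2 = (27 − 8) − 18 = 1, and ∂_2 has invariant factor 2 > 1, so H_1 ≅ Z ⊕ Z/2.
  H_2: rank ker ∂_2 − rank ∂_3 = (18 − 18) − 0 = 0, and there is no ∂_3, so H_2 ≅ 0.

H_0 = Z,  H_1 = Z ⊕ Z/2,  H_2 = 0.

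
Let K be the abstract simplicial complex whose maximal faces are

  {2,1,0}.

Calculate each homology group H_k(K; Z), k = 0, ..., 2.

H_0 = Z,  H_1 = 0,  H_2 = 0.

Order the vertices as 0 < 1 < 2. Listing each simplex with vertices in this order, K has dimension 2 with simplices:

  0-simplices (3): [0], [1], [2]
  1-simplices (3): [0,1], [0,2], [1,2]
  2-simplices (1): [0,1,2]

Hence C_0 ≅ Z^3, C_1 ≅ Z^3, C_2 ≅ Z^1.

Boundary ∂_1: C_1 → C_0 is given by ∂[p,q] = [q] − [p].
As a 3×3 matrix over Z this has rank 2, with invariant factors (1,1).

∂_2: C_2 → C_1 sends each 2-simplex [p,q,r] to [q,r] − [p,r] + [p,q]. For instance
  ∂[0,1,2] = [1,2] − [0,2] + [0,1].
The 3×1 boundary matrix has rank 1 and Smith normal form diag(1).

From H_k ≅ ker(∂_k) / im(∂_{k+1}) we obtain:

  H_0: rank C_0 − rank ∂_1 = 3 − 2 = 1, and the invariant factors of ∂_1 are all 1, so H_0 = Z.
  H_1: rank ker ∂_1 − rank ∂_2 = (3 − 2) − 1 = 0, and the invariant factors of ∂_2 are all 1, so H_1 = 0.
  H_2: rank ker ∂_2 − rank ∂_3 = (1 − 1) − 0 = 0, and there is no ∂_3, so H_2 = 0.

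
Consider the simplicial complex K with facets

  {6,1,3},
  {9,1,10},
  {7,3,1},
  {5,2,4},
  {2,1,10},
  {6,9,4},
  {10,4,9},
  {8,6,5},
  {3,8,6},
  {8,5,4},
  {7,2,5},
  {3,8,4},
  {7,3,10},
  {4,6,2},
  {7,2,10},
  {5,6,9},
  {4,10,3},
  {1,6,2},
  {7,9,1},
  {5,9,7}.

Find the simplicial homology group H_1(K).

H_1 ≅ Z ⊕ Z_2.

K has 10 vertices, 30 edges, 20 triangles.
rank ∂_1 = 9, rank ∂_2 = 20 ⇒ b_1 = 30 − 9 − 20 = 1; ∂_2 has invariant factor(s) [2] giving torsion. So H_1 = Z ⊕ Z_2.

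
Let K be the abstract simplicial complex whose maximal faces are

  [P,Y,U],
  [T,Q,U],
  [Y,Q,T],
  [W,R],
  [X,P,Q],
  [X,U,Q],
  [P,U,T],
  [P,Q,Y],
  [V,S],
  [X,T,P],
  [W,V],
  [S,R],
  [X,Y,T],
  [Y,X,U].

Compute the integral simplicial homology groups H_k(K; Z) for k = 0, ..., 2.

H_0 ≅ Z^2,  H_1 ≅ Z ⊕ Z/2Z,  H_2 = 0.

Fix the vertex order P < Q < R < S < T < U < V < W < X < Y and write every simplex with vertices in increasing order. Then dim K = 2 and the simplices of K are:

  0-simplices (10): P, Q, R, S, T, U, V, W, X, Y
  1-simplices (19): PQ, PT, PU, PX, PY, QT, QU, QX, QY, RS, RW, SV, TU, TX, TY, UX, UY, VW, XY
  2-simplices (10): PQX, PQY, PTU, PTX, PUY, QTU, QTY, QUX, TXY, UXY

Hence C_0 ≅ Z^10, C_1 ≅ Z^19, C_2 ≅ Z^10.

Boundary ∂_1: C_1 → C_0 sends each edge [p,q] (with p < q) to q − p. For instance
  ∂TY = Y − T.
As a 10×19 matrix over Z this has rank 8, with invariant factors (1,1,1,1,1,1,1,1).

Boundary ∂_2: C_2 → C_1 maps a triangle to the signed sum of its edges. For instance
  ∂QTY = TY − QY + QT,
  ∂QTU = TU − QU + QT.
This gives a 19×10 integer matrix of rank 10; reducing to Smith normal form yields diagonal entries (1,1,1,1,1,1,1,1,1,2).

Now H_k = ker ∂_k / im ∂_{k+1}, so:

  H_0: rank C_0 − rank ∂_1 = 10 − 8 = 2, and the invariant factors of ∂_1 are all 1, so H_0 ≅ Z^2.
  H_1: rank ker ∂_1 − rank ∂_2 = (19 − 8) − 10 = 1, and ∂_2 has invariant factor 2 > 1, so H_1 ≅ Z ⊕ Z/2Z.
  H_2: rank ker ∂_2 − rank ∂_3 = (10 − 10) − 0 = 0, and there is no ∂_3, so H_2 ≅ 0.

As a check, the Euler characteristic is 10 − 19 + 10 = 1, which agrees with 2 − 1 + 0 = 1.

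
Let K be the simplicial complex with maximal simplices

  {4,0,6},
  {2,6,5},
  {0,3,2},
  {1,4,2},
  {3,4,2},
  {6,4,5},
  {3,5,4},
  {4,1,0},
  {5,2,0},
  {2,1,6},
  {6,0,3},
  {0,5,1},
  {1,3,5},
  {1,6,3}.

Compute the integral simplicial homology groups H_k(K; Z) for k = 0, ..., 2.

H_0 ≅ Z,  H_1 ≅ Z^2,  H_2 ≅ Z.

Order the vertices as 0 < 1 < 2 < 3 < 4 < 5 < 6. Listing each simplex with vertices in this order, K has dimension 2 with simplices:

  0-simplices (7): [0], [1], [2], [3], [4], [5], [6]
  1-simplices (21): [0,1], [0,2], [0,3], [0,4], [0,5], [0,6], [1,2], [1,3], [1,4], [1,5], [1,6], [2,3], [2,4], [2,5], [2,6], [3,4], [3,5], [3,6], [4,5], [4,6], [5,6]
  2-simplices (14): [0,1,4], [0,1,5], [0,2,3], [0,2,5], [0,3,6], [0,4,6], [1,2,4], [1,2,6], [1,3,5], [1,3,6], [2,3,4], [2,5,6], [3,4,5], [4,5,6]

Hence C_0 ≅ Z^7, C_1 ≅ Z^21, C_2 ≅ Z^14.

The boundary map ∂_1: C_1 → C_0 maps an edge to its endpoints' difference, ∂[p,q] = q − p. For instance
  ∂[0,4] = [4] − [0].
The resulting 7×21 matrix has rank 6, and its Smith normal form has invariant factors (1,1,1,1,1,1).

∂_2: C_2 → C_1 sends each 2-simplex [p,q,r] to [q,r] − [p,r] + [p,q]. For instance
  ∂[1,3,5] = [3,5] − [1,5] + [1,3],
  ∂[4,5,6] = [5,6] − [4,6] + [4,5].
The resulting 21×14 matrix has rank 13, and its Smith normal form has invariant factors (1,1,1,1,1,1,1,1,1,1,1,1,1).

From H_k ≅ ker(∂_k) / im(∂_{k+1}) we obtain:

  H_0: rank C_0 − rank ∂_1 = 7 − 6 = 1, and the invariant factors of ∂_1 are all 1, so H_0 ≅ Z.
  H_1: rank ker ∂_1 − rank ∂_2 = (21 − 6) − 13 = 2, and the invariant factors of ∂_2 are all 1, so H_1 ≅ Z^2.
  H_2: rank ker ∂_2 − rank ∂_3 = (14 − 13) − 0 = 1, and there is no ∂_3, so H_2 ≅ Z.

As a check, the Euler characteristic is 7 − 21 + 14 = 0, which agrees with 1 − 2 + 1 = 0.
(K is a triangulation of the torus T^2.)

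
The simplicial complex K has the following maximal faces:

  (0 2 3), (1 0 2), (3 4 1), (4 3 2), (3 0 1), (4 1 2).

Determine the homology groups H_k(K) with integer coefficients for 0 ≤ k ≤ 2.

Fix the vertex order 0 < 1 < 2 < 3 < 4 and write every simplex with vertices in increasing order. Then dim K = 2 and the simplices of K are:

  0-simplices (5): [0], [1], [2], [3], [4]
  1-simplices (9): [0,1], [0,2], [0,3], [1,2], [1,3], [1,4], [2,3], [2,4], [3,4]
  2-simplices (6): [0,1,2], [0,1,3], [0,2,3], [1,2,4], [1,3,4], [2,3,4]

Hence C_0 ≅ Z^5, C_1 ≅ Z^9, C_2 ≅ Z^6.

Boundary ∂_1: C_1 → C_0 sends each edge [p,q] (with p < q) to q − p. For instance
  ∂[0,3] = [3] − [0].
The 5×9 boundary matrix has rank 4 and Smith normal form diag(1,1,1,1).

∂_2: C_2 → C_1 maps a triangle to the signed sum of its edges. For instance
  ∂[0,1,2] = [1,2] − [0,2] + [0,1],
  ∂[0,1,3] = [1,3] − [0,3] + [0,1].
The 9×6 boundary matrix has rank 5 and Smith normal form diag(1,1,1,1,1).

Computing H_k = (kernel of ∂_k) / (image of ∂_{k+1}):

  H_0: rank C_0 − rank ∂_1 = 5 − 4 = 1, and the invariant factors of ∂_1 are all 1, so H_0 = Z.
  H_1: rank ker ∂_1 − rank ∂_2 = (9 − 4) − 5 = 0, and the invariant factors of ∂_2 are all 1, so H_1 = 0.
  H_2: rank ker ∂_2 − rank ∂_3 = (6 − 5) − 0 = 1, and there is no ∂_3, so H_2 = Z.

H_0 = Z,  H_1 = 0,  H_2 = Z.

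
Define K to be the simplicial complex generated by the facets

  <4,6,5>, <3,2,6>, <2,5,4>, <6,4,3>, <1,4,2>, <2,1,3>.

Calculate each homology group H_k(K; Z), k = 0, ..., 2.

H_0 ≅ Z,  H_1 ≅ Z,  H_2 = 0.

Order the vertices as 1 < 2 < 3 < 4 < 5 < 6. Listing each simplex with vertices in this order, K has dimension 2 with simplices:

  0-simplices (6): [1], [2], [3], [4], [5], [6]
  1-simplices (12): [1,2], [1,3], [1,4], [2,3], [2,4], [2,5], [2,6], [3,4], [3,6], [4,5], [4,6], [5,6]
  2-simplices (6): [1,2,3], [1,2,4], [2,3,6], [2,4,5], [3,4,6], [4,5,6]

so the chain groups are C_0 ≅ Z^6, C_1 ≅ Z^12, C_2 ≅ Z^6.

Boundary ∂_1: C_1 → C_0 is given by ∂[p,q] = [q] − [p]. For instance
  ∂[1,2] = [2] − [1].
The 6×12 boundary matrix has rank 5 and Smith normal form diag(1,1,1,1,1).

∂_2: C_2 → C_1 acts by ∂[p,q,r] = [q,r] − [p,r] + [p,q]. For instance
  ∂[2,4,5] = [4,5] − [2,5] + [2,4],
  ∂[2,3,6] = [3,6] − [2,6] + [2,3].
The 12×6 boundary matrix has rank 6 and Smith normal form diag(1,1,1,1,1,1).

Computing H_k = (kernel of ∂_k) / (image of ∂_{k+1}):

  H_0: rank C_0 − rank ∂_1 = 6 − 5 = 1, and the invariant factors of ∂_1 are all 1, so H_0 ≅ Z.
  H_1: rank ker ∂_1 − rank ∂_2 = (12 − 5) − 6 = 1, and the invariant factors of ∂_2 are all 1, so H_1 ≅ Z.
  H_2: rank ker ∂_2 − rank ∂_3 = (6 − 6) − 0 = 0, and there is no ∂_3, so H_2 ≅ 0.

(K is a triangulation of the cylinder S^1 x I.)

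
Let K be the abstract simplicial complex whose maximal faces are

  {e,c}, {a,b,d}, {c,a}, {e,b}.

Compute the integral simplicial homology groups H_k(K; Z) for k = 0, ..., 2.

Take the total order a < b < c < d < e on the vertex set. Then K (dimension 2) consists of the simplices:

  0-simplices (5): a, b, c, d, e
  1-simplices (6): ab, ac, ad, bd, be, ce
  2-simplices (1): abd

giving chain groups C_0 ≅ Z^5, C_1 ≅ Z^6, C_2 ≅ Z^1.

∂_1: C_1 → C_0 sends each edge [p,q] (with p < q) to q − p.
This gives a 5×6 integer matrix of rank 4; reducing to Smith normal form yields diagonal entries (1,1,1,1).

∂_2: C_2 → C_1 acts by ∂[p,q,r] = [q,r] − [p,r] + [p,q]. For instance
  ∂abd = bd − ad + ab.
As a 6×1 matrix over Z this has rank 1, with invariant factors (1).

From H_k ≅ ker(∂_k) / im(∂_{k+1}) we obtain:

  H_0: rank C_0 − rank ∂_1 = 5 − 4 = 1, and the invariant factors of ∂_1 are all 1, so H_0 ≅ Z.
  H_1: rank ker ∂_1 − rank ∂_2 = (6 − 4) − 1 = 1, and the invariant factors of ∂_2 are all 1, so H_1 ≅ Z.
  H_2: rank ker ∂_2 − rank ∂_3 = (1 − 1) − 0 = 0, and there is no ∂_3, so H_2 ≅ 0.

H_0 = Z,  H_1 = Z,  H_2 = 0.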